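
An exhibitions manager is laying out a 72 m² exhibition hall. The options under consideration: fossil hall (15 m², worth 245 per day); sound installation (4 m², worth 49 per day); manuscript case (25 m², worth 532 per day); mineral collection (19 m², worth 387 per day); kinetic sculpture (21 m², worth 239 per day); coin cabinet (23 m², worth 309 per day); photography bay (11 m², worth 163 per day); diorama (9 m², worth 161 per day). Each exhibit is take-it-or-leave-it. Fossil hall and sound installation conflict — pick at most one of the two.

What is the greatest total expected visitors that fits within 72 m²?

Best packing: fossil hall + manuscript case + mineral collection + photography bay — 70 m², 1327 total.

1327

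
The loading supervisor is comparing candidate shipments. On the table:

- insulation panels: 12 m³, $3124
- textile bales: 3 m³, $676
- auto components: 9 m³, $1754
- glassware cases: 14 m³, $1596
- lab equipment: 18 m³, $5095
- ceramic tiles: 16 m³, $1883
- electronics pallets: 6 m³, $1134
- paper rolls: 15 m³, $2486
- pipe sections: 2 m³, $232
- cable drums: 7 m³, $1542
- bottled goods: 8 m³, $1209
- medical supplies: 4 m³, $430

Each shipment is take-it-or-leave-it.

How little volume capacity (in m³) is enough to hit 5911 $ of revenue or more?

23

Minimise m³ subject to total revenue ≥ 5911.
textile bales + lab equipment + pipe sections: 6003 revenue at 23 m³.
No combination under 23 m³ hits 5911.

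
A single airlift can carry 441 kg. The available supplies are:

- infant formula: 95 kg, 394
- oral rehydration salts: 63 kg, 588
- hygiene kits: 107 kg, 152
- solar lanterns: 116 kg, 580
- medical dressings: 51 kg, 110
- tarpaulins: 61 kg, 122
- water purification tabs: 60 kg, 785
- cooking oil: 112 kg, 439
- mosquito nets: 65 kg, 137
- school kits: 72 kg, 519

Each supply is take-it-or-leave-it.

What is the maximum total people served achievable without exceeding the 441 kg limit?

A density-first pass picks infant formula + oral rehydration salts + solar lanterns + water purification tabs + school kits — 2866 at 406 kg.
Replace infant formula with cooking oil: the trade gains 45 net, giving 2911 at 423 kg.
That's the maximum — no swap from here does better than 2911.

2911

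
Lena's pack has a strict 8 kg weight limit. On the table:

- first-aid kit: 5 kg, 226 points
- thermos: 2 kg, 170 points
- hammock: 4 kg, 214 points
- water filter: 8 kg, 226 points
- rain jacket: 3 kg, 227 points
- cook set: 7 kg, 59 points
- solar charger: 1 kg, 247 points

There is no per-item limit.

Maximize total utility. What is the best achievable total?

8×solar charger uses 8 of the 8 kg and totals 1976.

1976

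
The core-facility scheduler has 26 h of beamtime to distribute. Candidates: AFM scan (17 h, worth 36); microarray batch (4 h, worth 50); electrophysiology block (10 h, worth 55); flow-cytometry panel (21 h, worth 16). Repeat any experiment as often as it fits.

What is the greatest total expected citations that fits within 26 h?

Density check — microarray batch 12.50, electrophysiology block 5.50, AFM scan 2.12, flow-cytometry panel 0.76 are the best per h.
Best packing: 6×microarray batch — 24 h, 300 total.
Nothing else within 26 h beats 300.

300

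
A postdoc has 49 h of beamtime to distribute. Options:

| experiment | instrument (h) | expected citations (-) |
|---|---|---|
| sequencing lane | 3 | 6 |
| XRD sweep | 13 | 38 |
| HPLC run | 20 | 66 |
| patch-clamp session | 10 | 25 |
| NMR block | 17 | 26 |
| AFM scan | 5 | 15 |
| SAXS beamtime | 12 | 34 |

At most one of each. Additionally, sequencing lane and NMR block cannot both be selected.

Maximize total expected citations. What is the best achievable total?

The ratio ordering already packs tightly: XRD sweep + HPLC run + patch-clamp session + AFM scan, 48 h, 144.
Sequencing lane + XRD sweep + HPLC run + SAXS beamtime matches that 144 at 48 h; no feasible combination exceeds it.

144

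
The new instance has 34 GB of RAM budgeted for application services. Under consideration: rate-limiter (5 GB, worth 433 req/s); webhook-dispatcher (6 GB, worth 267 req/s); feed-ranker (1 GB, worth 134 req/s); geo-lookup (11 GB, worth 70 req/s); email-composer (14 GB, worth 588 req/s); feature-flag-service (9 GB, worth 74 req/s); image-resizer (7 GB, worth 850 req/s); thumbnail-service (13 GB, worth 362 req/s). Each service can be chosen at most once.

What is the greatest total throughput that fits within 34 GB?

2272

The ratio ordering already packs tightly: rate-limiter + webhook-dispatcher + feed-ranker + email-composer + image-resizer, 33 GB, 2272.
Next best is rate-limiter + webhook-dispatcher + email-composer + image-resizer at 2138 (32 GB) — short by 134.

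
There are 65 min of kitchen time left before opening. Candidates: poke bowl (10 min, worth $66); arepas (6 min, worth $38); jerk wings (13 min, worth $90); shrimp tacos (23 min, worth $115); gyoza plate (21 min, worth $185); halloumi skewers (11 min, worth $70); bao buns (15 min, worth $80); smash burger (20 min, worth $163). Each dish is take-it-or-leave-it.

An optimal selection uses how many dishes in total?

4

The maximum profit within 65 min is 508.
One optimal bundle: jerk wings + gyoza plate + halloumi skewers + smash burger (65 min).
Any selection reaching 508 contains exactly 4 dishes.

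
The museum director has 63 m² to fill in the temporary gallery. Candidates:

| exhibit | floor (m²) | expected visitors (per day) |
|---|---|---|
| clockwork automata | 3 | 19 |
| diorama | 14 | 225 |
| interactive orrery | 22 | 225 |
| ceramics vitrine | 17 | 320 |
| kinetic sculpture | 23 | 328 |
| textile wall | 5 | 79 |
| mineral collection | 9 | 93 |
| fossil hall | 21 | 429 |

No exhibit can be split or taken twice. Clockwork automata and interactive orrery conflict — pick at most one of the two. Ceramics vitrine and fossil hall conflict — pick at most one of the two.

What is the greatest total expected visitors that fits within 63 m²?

Taking diorama + kinetic sculpture + textile wall + fossil hall: 63 m² used, 1061 in expected visitors.
The closest alternative, clockwork automata + diorama + kinetic sculpture + fossil hall, reaches only 1001.

1061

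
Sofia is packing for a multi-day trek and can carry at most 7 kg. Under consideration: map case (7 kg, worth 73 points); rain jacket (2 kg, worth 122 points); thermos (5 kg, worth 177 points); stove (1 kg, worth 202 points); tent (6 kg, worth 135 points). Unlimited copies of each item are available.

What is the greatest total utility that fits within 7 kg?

The ratio ordering already packs tightly: 7×stove, 7 kg, 1414.
Nothing else within 7 kg beats 1414.

1414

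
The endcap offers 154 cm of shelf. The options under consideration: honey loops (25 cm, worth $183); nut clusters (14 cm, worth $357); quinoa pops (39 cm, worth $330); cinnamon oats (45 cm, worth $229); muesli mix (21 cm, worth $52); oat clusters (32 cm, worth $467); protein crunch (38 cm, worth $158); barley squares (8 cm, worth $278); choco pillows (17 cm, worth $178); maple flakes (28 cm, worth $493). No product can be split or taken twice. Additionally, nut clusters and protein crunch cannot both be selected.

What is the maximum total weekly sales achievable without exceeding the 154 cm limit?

2108

A density-first pass picks nut clusters + quinoa pops + oat clusters + barley squares + choco pillows + maple flakes — 2103 at 138 cm.
Dropping choco pillows frees 17 cm; slotting in honey loops (25 cm) lifts the total to 2108 at 146 cm.
The closest alternative, nut clusters + quinoa pops + oat clusters + barley squares + choco pillows + maple flakes, reaches only 2103.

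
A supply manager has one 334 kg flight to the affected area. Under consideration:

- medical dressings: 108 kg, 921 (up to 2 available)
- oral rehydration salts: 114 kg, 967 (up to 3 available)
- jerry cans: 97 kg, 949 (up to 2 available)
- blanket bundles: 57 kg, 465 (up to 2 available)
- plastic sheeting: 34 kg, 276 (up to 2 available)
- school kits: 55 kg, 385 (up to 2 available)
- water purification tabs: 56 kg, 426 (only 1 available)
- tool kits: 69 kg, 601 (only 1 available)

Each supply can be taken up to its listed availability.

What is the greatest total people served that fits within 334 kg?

3051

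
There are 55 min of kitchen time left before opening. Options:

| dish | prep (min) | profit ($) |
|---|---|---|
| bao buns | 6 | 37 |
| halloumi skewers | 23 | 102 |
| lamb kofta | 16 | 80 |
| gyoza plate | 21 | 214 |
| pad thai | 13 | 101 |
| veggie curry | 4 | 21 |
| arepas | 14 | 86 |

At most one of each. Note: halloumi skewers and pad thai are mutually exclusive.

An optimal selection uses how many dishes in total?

Optimal total is 438.
One optimal bundle: bao buns + gyoza plate + pad thai + arepas (54 min).
All optima have 4 dishes.

4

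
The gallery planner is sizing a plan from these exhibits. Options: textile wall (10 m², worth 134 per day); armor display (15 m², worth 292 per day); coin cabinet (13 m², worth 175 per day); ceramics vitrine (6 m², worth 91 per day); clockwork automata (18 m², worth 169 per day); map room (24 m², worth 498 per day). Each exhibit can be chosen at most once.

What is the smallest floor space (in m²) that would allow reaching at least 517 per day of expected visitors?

Look for the lowest-floor combination reaching 517.
ceramics vitrine + map room: 589 expected visitors at 30 m².
Below 30 m² the best achievable stays under 517.

30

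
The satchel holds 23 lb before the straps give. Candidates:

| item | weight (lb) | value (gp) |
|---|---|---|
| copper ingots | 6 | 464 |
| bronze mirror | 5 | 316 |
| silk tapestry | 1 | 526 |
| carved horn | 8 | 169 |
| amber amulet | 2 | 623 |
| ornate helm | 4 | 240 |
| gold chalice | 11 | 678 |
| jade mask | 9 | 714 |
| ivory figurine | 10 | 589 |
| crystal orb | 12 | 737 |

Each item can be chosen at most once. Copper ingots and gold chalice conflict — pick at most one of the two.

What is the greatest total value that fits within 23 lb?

2643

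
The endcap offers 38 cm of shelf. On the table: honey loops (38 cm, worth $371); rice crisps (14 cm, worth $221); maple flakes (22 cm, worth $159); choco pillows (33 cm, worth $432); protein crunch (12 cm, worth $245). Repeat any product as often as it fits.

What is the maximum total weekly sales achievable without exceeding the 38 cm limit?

By weekly sales per cm: protein crunch 20.42, rice crisps 15.79, choco pillows 13.09, honey loops 9.76 lead.
Taking 3×protein crunch: 36 cm used, 735 in weekly sales.

735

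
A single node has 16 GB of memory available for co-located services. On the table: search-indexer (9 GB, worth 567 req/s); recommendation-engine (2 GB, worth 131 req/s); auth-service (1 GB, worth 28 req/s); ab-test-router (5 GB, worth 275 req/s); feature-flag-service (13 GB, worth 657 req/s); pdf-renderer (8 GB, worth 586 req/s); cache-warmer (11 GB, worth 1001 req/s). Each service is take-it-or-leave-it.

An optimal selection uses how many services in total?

2

Optimal total is 1276.
ab-test-router + cache-warmer hits 1276 at 16 GB.
All optima have 2 services.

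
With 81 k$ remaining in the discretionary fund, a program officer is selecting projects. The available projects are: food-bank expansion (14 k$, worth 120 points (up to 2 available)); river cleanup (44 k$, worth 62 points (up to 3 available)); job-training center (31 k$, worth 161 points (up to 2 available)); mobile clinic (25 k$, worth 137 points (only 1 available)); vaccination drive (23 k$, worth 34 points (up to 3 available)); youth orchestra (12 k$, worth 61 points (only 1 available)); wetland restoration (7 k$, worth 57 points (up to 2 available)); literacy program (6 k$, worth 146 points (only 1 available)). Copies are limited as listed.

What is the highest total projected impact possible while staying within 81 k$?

661

By projected impact per k$: literacy program 24.33, food-bank expansion 8.57, wetland restoration 8.14 lead.
Greedy by ratio would take 2×food-bank expansion + mobile clinic + 2×wetland restoration + literacy program: 73 k$ used, total 637.
The 25 k$ tied up in mobile clinic is better spent on job-training center — total rises to 661 (79 k$).
Nothing else within 81 k$ beats 661.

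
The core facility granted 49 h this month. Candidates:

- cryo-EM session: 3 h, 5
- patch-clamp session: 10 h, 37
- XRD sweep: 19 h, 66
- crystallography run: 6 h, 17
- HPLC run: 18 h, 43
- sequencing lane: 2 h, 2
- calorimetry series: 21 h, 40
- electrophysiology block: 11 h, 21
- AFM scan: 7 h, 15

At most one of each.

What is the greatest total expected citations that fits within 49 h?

The ratio heuristic lands on cryo-EM session + patch-clamp session + XRD sweep + crystallography run + sequencing lane + AFM scan (142) but leaves 2 h idle.
Replace cryo-EM session and crystallography run and AFM scan with HPLC run: the trade gains 6 net, giving 148 at 49 h.
Next best is patch-clamp session + XRD sweep + HPLC run at 146 (47 h) — short by 2.

148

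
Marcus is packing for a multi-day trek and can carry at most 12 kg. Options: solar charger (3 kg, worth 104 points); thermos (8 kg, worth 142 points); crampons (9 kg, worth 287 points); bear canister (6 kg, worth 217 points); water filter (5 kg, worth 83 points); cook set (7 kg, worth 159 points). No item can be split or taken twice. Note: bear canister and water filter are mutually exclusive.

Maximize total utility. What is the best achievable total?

Taking the top-ratio items first gives solar charger + bear canister for 321 (9 kg).
The 6 kg tied up in bear canister is better spent on crampons — total rises to 391 (12 kg).
Runner-up solar charger + bear canister tops out at 321.

391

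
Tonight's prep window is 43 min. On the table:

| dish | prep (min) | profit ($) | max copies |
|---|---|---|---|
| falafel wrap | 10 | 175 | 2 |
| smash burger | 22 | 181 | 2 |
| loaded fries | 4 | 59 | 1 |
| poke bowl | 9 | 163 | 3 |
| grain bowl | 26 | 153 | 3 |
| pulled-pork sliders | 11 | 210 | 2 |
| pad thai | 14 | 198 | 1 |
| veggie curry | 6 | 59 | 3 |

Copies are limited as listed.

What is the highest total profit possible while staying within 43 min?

Density check — pulled-pork sliders 19.09, poke bowl 18.11, falafel wrap 17.50, loaded fries 14.75 are the best per min.
The ratio heuristic lands on 2×poke bowl + 2×pulled-pork sliders (746) but leaves 3 min idle.
Replace 2×poke bowl with 2×falafel wrap: the trade gains 24 net, giving 770 at 42 min.

770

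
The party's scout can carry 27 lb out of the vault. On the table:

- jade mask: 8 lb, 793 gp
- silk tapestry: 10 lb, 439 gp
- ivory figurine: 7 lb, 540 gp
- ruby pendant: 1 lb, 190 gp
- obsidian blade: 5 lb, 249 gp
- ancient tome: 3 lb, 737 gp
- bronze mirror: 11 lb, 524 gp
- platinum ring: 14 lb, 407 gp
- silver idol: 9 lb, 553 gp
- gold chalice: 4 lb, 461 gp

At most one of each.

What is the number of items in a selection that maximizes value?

Optimal total is 2780.
One optimal bundle: jade mask + ivory figurine + obsidian blade + ancient tome + gold chalice (27 lb).
Any selection reaching 2780 contains exactly 5 items.

5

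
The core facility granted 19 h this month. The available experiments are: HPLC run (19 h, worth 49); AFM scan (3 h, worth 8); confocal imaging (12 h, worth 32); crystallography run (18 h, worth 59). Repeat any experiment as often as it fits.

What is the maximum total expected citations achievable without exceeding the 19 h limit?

By expected citations per h: crystallography run 3.28, AFM scan 2.67, confocal imaging 2.67 lead.
Crystallography run uses 18 of the 19 h and totals 59.

59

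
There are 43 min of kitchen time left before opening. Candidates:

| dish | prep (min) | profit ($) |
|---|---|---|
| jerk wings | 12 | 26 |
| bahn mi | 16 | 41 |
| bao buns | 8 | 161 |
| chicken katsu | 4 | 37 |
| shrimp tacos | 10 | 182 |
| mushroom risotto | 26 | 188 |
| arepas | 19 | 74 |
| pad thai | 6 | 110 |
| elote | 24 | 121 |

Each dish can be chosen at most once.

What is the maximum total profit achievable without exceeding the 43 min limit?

527

Filling by ratio: jerk wings + bao buns + chicken katsu + shrimp tacos + pad thai for 516, with 3 min left unused.
Replace jerk wings and chicken katsu with arepas: the trade gains 11 net, giving 527 at 43 min.
Runner-up jerk wings + bao buns + chicken katsu + shrimp tacos + pad thai tops out at 516.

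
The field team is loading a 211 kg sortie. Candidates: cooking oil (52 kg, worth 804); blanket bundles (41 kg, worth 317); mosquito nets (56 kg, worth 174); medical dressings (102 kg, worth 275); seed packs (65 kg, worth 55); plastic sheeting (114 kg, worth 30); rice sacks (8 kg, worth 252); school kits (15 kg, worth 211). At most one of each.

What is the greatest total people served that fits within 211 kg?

1758

The ratio ordering already packs tightly: cooking oil + blanket bundles + mosquito nets + rice sacks + school kits, 172 kg, 1758.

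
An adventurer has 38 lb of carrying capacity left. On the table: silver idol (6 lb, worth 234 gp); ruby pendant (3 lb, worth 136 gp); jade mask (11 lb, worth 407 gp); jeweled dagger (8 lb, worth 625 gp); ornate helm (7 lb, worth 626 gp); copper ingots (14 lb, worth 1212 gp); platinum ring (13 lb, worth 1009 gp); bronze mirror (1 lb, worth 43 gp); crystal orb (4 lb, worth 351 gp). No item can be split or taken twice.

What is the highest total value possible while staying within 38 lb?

3198

Ranking by ratio (value/lb): ornate helm 89.43, crystal orb 87.75, copper ingots 86.57, jeweled dagger 78.12.
Greedy by ratio would take ruby pendant + jeweled dagger + ornate helm + copper ingots + bronze mirror + crystal orb: 37 lb used, total 2993.
Replace ruby pendant and jeweled dagger and bronze mirror with platinum ring: the trade gains 205 net, giving 3198 at 38 lb.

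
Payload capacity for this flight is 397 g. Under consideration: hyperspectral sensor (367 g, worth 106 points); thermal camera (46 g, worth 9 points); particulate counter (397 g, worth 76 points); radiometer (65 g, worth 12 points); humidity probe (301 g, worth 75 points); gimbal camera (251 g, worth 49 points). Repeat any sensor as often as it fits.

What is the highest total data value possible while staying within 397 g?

Density check — hyperspectral sensor 0.29, humidity probe 0.25, thermal camera 0.20 are the best per g.
Best packing: hyperspectral sensor — 367 g, 106 total.
Every other selection either busts 397 g or fails to beat 106.

106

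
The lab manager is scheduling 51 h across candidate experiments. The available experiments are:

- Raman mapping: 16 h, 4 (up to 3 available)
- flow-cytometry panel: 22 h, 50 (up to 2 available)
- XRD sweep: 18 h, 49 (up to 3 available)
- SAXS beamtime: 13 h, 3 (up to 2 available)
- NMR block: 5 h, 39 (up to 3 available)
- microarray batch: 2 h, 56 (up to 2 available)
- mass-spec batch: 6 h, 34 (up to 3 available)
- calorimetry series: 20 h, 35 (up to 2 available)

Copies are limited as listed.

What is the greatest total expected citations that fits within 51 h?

346

Ranking by ratio (expected citations/h): microarray batch 28.00, NMR block 7.80, mass-spec batch 5.67, XRD sweep 2.72.
A density-first pass picks SAXS beamtime + 3×NMR block + 2×microarray batch + 3×mass-spec batch — 334 at 50 h.
The 19 h tied up in SAXS beamtime and mass-spec batch is better spent on XRD sweep — total rises to 346 (49 h).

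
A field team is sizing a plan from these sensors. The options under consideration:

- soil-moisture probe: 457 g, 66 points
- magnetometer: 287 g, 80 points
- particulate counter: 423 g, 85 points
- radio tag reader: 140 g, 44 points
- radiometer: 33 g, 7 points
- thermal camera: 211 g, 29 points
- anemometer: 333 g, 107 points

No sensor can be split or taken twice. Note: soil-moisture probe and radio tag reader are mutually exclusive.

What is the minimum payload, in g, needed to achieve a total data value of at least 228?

Minimise g subject to total data value ≥ 228.
magnetometer + radio tag reader + anemometer reaches 231 using 760 g.
Any bundle with less than 760 g falls short of 228.

760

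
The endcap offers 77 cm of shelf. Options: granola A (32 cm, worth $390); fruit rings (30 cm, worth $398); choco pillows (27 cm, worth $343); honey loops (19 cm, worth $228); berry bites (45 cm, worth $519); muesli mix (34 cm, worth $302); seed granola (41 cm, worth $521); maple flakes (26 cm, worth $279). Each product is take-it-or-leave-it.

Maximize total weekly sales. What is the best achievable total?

969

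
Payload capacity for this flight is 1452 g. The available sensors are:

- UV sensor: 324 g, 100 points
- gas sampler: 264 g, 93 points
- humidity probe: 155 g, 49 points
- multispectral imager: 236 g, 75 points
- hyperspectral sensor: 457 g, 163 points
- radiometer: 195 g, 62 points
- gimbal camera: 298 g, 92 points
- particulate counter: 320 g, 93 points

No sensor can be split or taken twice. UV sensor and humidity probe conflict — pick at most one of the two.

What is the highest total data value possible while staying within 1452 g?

Ranking by ratio (data value/g): hyperspectral sensor 0.36, gas sampler 0.35, radiometer 0.32, multispectral imager 0.32.
The ratio heuristic lands on gas sampler + humidity probe + multispectral imager + hyperspectral sensor + radiometer (442) but leaves 145 g idle.
Dropping humidity probe frees 155 g; slotting in gimbal camera (298 g) lifts the total to 485 at 1450 g.
Nothing else feasible within 1452 g beats 485.

485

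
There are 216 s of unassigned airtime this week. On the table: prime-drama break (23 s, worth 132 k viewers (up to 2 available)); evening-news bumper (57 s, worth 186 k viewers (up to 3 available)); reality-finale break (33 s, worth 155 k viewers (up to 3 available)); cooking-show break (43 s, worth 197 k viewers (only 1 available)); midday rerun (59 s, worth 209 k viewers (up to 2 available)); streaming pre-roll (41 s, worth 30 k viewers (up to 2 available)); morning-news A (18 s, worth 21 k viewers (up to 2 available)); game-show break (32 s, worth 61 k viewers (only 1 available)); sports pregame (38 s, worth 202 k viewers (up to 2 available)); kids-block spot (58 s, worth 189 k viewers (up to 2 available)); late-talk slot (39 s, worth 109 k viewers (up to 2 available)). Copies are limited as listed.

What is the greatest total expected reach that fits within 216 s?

By expected reach per s: prime-drama break 5.74, sports pregame 5.32, reality-finale break 4.70, cooking-show break 4.58 lead.
Taking the top-ratio spots first gives 2×prime-drama break + 2×reality-finale break + morning-news A + 2×sports pregame for 999 (206 s).
Replace prime-drama break and morning-news A with cooking-show break: the trade gains 44 net, giving 1043 at 208 s.
No other feasible combination exceeds 1043.

1043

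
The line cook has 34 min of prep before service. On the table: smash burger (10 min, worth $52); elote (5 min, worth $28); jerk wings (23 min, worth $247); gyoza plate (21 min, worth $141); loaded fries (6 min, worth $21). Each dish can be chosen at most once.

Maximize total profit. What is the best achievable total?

299

A density-first pass picks elote + jerk wings + loaded fries — 296 at 34 min.
Dropping elote and loaded fries frees 11 min; slotting in smash burger (10 min) lifts the total to 299 at 33 min.
An exhaustive check of the 32 subsets confirms 299.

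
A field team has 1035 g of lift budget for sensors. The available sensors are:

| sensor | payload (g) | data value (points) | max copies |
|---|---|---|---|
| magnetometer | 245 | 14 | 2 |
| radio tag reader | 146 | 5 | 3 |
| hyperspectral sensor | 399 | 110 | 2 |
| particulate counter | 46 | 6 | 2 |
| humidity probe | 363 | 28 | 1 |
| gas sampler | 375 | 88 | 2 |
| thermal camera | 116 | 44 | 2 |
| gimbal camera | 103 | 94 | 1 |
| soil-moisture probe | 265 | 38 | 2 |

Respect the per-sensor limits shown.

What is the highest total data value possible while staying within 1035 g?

358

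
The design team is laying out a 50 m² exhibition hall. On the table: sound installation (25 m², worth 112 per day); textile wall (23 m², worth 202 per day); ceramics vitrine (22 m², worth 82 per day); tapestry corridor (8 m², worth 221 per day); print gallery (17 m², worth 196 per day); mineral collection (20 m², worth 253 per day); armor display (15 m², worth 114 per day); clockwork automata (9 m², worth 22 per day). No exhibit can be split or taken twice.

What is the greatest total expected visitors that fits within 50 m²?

670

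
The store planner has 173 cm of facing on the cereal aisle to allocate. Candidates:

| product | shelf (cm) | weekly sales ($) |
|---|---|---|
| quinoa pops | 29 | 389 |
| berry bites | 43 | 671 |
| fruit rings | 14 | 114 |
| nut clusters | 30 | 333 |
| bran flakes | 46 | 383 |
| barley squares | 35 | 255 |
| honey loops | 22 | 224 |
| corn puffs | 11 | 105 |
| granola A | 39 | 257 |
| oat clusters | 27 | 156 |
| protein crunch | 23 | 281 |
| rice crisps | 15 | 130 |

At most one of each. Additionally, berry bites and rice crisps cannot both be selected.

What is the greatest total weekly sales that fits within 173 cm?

Density check — berry bites 15.60, quinoa pops 13.41, protein crunch 12.22, nut clusters 11.10 are the best per cm.
Best packing: quinoa pops + berry bites + fruit rings + nut clusters + honey loops + corn puffs + protein crunch — 172 cm, 2117 total.
Every other selection either busts 173 cm or breaks a pairing rule or fails to beat 2117.

2117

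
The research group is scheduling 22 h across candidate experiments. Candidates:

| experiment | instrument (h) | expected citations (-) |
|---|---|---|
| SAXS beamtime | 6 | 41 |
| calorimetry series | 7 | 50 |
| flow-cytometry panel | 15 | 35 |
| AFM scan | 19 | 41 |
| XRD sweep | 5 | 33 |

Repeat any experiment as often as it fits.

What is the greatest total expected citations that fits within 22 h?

150

Ranking by ratio (expected citations/h): calorimetry series 7.14, SAXS beamtime 6.83, XRD sweep 6.60.
Taking 3×calorimetry series: 21 h used, 150 in expected citations.
No other feasible combination exceeds 150.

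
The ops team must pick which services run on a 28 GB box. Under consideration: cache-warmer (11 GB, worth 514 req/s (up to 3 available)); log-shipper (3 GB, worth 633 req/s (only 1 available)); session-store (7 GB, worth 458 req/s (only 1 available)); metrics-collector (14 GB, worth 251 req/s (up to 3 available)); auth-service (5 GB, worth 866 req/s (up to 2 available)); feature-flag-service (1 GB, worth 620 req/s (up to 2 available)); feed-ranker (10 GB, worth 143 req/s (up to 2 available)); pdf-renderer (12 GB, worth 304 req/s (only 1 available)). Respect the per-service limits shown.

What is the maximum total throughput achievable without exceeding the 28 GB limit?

4119

Ranking by ratio (throughput/GB): feature-flag-service 620.00, log-shipper 211.00, auth-service 173.20, session-store 65.43.
A density-first pass picks log-shipper + session-store + 2×auth-service + 2×feature-flag-service — 4063 at 22 GB.
The 7 GB tied up in session-store is better spent on cache-warmer — total rises to 4119 (26 GB).
The spare 2 GB is too small for any remaining service, and no exchange beats 4119.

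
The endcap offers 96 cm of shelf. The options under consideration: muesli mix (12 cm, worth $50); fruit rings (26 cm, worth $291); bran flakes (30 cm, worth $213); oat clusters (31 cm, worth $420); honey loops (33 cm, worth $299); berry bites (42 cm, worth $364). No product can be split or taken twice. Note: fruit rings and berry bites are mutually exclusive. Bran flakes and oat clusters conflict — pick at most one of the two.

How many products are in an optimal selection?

3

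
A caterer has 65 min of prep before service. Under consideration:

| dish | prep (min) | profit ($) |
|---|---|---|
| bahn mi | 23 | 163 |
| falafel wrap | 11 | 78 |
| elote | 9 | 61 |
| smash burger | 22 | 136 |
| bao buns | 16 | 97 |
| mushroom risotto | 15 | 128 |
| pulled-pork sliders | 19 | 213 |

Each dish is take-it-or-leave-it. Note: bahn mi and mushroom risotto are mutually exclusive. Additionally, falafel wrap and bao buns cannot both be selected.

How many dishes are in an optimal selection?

The maximum profit within 65 min is 538.
elote + smash burger + mushroom risotto + pulled-pork sliders hits 538 at 65 min.
Every optimal selection uses 4 dishes.

4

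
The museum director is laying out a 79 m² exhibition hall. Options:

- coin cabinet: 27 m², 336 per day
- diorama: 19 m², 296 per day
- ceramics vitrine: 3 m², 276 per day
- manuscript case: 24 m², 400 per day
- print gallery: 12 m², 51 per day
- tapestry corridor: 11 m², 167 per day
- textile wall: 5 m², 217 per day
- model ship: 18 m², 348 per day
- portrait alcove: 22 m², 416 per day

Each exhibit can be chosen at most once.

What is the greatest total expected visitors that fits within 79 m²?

1720

Filling by ratio: ceramics vitrine + manuscript case + textile wall + model ship + portrait alcove for 1657, with 7 m² left unused.
The 24 m² tied up in manuscript case is better spent on diorama + tapestry corridor — total rises to 1720 (78 m²).
Next best is ceramics vitrine + manuscript case + textile wall + model ship + portrait alcove at 1657 (72 m²) — short by 63.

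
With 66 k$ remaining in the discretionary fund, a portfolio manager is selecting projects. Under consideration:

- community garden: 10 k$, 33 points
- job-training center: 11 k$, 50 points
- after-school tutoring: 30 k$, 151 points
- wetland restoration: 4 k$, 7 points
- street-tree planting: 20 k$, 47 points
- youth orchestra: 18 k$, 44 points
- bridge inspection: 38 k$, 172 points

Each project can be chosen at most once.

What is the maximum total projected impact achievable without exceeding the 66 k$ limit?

Taking the top-ratio projects first gives community garden + job-training center + after-school tutoring + wetland restoration for 241 (55 k$).
Dropping after-school tutoring frees 30 k$; slotting in bridge inspection (38 k$) lifts the total to 262 at 63 k$.
Next best is job-training center + after-school tutoring + wetland restoration + street-tree planting at 255 (65 k$) — short by 7.

262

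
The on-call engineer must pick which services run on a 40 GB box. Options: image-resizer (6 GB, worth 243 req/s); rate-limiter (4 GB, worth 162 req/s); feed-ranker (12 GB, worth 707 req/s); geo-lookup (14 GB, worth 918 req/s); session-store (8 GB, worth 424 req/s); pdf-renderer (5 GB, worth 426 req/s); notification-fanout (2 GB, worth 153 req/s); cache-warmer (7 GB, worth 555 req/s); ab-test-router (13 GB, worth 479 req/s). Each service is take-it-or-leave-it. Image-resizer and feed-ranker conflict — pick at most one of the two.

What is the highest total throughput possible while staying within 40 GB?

2759

Taking feed-ranker + geo-lookup + pdf-renderer + notification-fanout + cache-warmer: 40 GB used, 2759 in throughput.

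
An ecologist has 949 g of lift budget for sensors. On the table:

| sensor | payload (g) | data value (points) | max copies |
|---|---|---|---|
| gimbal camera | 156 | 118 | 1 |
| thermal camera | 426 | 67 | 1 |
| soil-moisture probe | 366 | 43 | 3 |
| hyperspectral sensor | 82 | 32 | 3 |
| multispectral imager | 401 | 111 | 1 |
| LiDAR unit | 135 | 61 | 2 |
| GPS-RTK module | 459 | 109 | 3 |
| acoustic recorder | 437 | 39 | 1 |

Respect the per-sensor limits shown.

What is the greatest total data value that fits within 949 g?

Taking the top-ratio sensors first gives gimbal camera + 3×hyperspectral sensor + 2×LiDAR unit for 336 (672 g).
Replace LiDAR unit with multispectral imager: the trade gains 50 net, giving 386 at 938 g.
Nothing else within 949 g beats 386.

386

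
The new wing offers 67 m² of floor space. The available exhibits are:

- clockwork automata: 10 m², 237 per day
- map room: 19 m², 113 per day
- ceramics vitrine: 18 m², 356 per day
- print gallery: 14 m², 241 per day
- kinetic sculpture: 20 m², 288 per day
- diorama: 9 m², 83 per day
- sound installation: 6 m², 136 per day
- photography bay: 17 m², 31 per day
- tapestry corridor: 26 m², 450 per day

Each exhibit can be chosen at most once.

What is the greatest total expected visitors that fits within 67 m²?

1183

Taking the top-ratio exhibits first gives clockwork automata + ceramics vitrine + sound installation + tapestry corridor for 1179 (60 m²).
Dropping clockwork automata frees 10 m²; slotting in print gallery (14 m²) lifts the total to 1183 at 64 m².
Next best is clockwork automata + ceramics vitrine + sound installation + tapestry corridor at 1179 (60 m²) — short by 4.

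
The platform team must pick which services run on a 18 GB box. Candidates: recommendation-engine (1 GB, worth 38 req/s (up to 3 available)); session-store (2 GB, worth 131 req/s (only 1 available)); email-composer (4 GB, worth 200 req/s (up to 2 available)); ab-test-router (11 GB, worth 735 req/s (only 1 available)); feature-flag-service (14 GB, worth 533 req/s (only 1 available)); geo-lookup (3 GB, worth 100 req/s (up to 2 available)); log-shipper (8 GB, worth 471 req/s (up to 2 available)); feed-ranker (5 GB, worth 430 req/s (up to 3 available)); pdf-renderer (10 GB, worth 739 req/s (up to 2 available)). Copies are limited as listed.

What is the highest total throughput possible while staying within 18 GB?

1459

Best packing: recommendation-engine + session-store + 3×feed-ranker — 18 GB, 1459 total.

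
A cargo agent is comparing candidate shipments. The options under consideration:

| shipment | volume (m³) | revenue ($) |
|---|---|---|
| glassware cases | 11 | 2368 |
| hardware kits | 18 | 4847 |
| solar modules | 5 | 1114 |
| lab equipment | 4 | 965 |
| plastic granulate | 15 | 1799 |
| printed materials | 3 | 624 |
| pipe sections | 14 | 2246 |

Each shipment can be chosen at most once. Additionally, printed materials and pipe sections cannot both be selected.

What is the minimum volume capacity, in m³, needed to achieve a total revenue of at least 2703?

Need the lightest bundle worth ≥ 2703.
Taking solar modules + lab equipment + printed materials gives 2703 (≥ 2703) for 12 m³.
Any bundle with less than 12 m³ falls short of 2703.

12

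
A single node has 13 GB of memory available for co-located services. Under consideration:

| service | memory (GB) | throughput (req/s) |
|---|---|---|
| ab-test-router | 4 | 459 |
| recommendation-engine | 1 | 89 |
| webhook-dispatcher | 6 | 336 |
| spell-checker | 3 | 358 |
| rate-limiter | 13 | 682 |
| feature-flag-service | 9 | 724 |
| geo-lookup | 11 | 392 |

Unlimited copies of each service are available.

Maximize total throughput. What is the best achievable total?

Taking the top-ratio services first gives recommendation-engine + 4×spell-checker for 1521 (13 GB).
The 4 GB tied up in recommendation-engine and spell-checker is better spent on ab-test-router — total rises to 1533 (13 GB).
Every other selection either busts 13 GB or fails to beat 1533.

1533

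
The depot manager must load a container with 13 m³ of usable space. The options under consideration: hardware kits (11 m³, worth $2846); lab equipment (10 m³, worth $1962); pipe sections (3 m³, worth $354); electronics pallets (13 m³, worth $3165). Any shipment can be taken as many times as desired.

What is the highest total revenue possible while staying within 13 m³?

Greedy by ratio would take hardware kits: 11 m³ used, total 2846.
The 11 m³ tied up in hardware kits is better spent on electronics pallets — total rises to 3165 (13 m³).
No other feasible combination exceeds 3165.

3165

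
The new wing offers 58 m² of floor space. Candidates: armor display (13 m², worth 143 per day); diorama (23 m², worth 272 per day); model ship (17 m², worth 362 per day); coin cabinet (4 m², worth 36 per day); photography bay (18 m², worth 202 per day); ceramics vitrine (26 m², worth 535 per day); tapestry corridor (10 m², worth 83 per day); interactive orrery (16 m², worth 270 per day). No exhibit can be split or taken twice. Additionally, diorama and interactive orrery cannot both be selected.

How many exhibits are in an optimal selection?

Optimal total is 1040.
For example armor display + model ship + ceramics vitrine achieves it, using 56 m².
Every optimal selection uses 3 exhibits.

3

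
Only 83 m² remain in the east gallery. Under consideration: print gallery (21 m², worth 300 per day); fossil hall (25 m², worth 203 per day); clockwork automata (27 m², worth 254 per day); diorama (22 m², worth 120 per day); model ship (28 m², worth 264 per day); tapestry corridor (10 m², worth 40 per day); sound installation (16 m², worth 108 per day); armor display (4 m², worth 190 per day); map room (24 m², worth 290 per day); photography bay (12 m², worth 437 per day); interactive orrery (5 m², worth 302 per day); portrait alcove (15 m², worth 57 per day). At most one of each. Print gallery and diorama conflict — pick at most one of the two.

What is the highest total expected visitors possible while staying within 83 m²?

1627

Print gallery + sound installation + armor display + map room + photography bay + interactive orrery uses 82 of the 83 m² and totals 1627.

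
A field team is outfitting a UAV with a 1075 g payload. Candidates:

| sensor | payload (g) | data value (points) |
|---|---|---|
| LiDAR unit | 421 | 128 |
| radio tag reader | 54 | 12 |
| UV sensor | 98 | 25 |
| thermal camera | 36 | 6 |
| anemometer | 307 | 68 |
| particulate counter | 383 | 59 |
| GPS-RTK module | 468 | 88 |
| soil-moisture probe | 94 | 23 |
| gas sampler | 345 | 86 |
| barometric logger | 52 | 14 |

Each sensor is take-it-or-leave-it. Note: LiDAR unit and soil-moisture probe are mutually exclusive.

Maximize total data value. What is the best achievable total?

Best packing: LiDAR unit + anemometer + gas sampler — 1073 g, 282 total.

282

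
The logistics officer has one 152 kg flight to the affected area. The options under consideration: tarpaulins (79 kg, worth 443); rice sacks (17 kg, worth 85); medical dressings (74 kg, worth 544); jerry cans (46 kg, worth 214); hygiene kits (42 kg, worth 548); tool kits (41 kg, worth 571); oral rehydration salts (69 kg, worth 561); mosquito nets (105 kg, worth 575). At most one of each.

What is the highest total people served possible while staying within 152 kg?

1680

Hygiene kits + tool kits + oral rehydration salts uses 152 of the 152 kg and totals 1680.
Runner-up rice sacks + jerry cans + hygiene kits + tool kits tops out at 1418.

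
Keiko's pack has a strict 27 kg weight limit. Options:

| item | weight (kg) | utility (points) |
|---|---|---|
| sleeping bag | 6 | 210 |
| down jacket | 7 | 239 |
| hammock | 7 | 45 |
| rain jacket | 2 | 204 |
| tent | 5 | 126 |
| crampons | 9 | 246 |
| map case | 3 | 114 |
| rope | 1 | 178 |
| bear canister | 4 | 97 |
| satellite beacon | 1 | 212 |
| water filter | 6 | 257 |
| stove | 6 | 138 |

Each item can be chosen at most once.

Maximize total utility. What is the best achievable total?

The ratio ordering already packs tightly: sleeping bag + down jacket + rain jacket + map case + rope + satellite beacon + water filter, 26 kg, 1414.
Runner-up sleeping bag + down jacket + rain jacket + rope + bear canister + satellite beacon + water filter tops out at 1397.

1414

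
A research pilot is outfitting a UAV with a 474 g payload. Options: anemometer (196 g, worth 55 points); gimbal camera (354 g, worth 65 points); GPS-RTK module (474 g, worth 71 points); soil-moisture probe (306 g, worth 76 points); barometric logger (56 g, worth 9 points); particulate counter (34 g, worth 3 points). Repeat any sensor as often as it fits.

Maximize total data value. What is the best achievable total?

Density check — anemometer 0.28, soil-moisture probe 0.25, gimbal camera 0.18, barometric logger 0.16 are the best per g.
Taking 2×anemometer + barometric logger: 448 g used, 119 in data value.
The spare 26 g is too small for any remaining sensor, and no exchange beats 119.

119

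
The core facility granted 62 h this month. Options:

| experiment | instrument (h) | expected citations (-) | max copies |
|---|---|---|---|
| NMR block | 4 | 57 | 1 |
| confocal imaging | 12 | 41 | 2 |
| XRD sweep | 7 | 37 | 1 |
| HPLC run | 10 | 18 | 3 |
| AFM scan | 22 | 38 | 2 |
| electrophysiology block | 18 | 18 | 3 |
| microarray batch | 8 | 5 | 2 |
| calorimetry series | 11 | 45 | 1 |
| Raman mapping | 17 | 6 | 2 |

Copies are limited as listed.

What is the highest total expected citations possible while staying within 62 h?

239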